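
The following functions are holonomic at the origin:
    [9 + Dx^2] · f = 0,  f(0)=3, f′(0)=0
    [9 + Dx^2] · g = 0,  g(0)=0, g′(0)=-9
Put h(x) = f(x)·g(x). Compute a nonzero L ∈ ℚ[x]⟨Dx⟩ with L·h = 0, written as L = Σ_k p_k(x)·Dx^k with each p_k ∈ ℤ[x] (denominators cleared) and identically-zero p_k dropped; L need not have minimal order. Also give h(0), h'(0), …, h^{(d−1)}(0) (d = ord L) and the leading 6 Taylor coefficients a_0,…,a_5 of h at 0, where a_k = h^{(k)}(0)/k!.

L = 36·Dx + Dx^3  (order 3).
h: a_k = 0, -27, 0, 162, 0, -1458/5, …
ICs: h(0) = 0, h′(0) = -27, h′′(0) = 0.

f: a_k = 3, 0, -27/2, 0, 81/8, 0, …
g: a_k = 0, -9, 0, 27/2, 0, -243/40, …
Sym-product of L_f,L_g gives L₀ (≤ ord 4).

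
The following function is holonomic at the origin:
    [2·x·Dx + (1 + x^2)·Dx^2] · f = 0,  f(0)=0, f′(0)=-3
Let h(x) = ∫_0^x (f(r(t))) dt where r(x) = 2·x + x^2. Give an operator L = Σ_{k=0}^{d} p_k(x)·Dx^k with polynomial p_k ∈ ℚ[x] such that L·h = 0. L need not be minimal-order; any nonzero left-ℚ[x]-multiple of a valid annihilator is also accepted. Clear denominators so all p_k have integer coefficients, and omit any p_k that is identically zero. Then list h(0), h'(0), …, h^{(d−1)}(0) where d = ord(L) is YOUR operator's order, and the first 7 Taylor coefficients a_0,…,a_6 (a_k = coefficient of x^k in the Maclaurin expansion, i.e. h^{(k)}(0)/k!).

L = (-1 + 8·x + 16·x^2 + 12·x^3 + 3·x^4)·Dx^2 + (1 + x + 4·x^2 + 8·x^3 + 5·x^4 + x^5)·Dx^3  (order 3).
h: a_k = 0, 0, -3, -1, 2, 12/5, -11/5, …
ICs: h(0) = 0, h′(0) = 0, h′′(0) = -6.

f: a_k = 0, -3, 0, 1, 0, -3/5, 0, …
h₀=f(r): pull back L_f along r ⇒ L₀.
Integrate: L := L₀·Dx.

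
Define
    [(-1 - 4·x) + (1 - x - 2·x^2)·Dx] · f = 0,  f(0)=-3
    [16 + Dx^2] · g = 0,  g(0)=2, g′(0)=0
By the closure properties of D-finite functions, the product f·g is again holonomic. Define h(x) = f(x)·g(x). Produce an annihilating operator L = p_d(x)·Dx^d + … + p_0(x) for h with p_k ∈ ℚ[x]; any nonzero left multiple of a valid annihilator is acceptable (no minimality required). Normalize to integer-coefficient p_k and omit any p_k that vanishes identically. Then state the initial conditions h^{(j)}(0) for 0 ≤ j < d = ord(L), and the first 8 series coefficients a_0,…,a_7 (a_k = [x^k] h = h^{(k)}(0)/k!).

f: a_k = -3, -3, -9, -15, -33, -63, -129, -255, …
g: a_k = 2, 0, -16, 0, 64/3, 0, -512/45, 0, …
f·g: L₀ = L_f ⊗_s L_g, ord ≤ 1·2.
L = (-12 + 16·x + 32·x^2) + (2 + 8·x)·Dx + (-1 + x + 2·x^2)·Dx^2  (order 2).
h: a_k = -6, -6, 30, 18, 14, 50, 1682/15, 3182/15, …
ICs: h(0) = -6, h′(0) = -6.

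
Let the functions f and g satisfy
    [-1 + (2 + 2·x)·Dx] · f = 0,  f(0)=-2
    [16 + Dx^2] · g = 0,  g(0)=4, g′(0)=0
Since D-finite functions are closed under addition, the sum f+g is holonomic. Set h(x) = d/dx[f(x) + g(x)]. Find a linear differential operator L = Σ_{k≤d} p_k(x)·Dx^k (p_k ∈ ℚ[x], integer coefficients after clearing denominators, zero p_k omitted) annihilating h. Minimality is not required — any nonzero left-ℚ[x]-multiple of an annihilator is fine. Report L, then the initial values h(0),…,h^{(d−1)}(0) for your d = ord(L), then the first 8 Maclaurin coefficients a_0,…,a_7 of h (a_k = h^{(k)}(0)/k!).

f: a_k = -2, -1, 1/4, -1/8, 5/64, -7/128, 21/512, -33/1024, …
g: a_k = 4, 0, -32, 0, 128/3, 0, -1024/45, 0, …
L₀ := lclm(L_f,L_g); ord L₀ ≤ 1+2.
h₀' ⇒ L via d/dx closure of L₀.
L = (-1264 - 2048·x - 1024·x^2) + (-2144 - 6240·x - 6144·x^2 - 2048·x^3)·Dx + (-79 - 128·x - 64·x^2)·Dx^2 + (-134 - 390·x - 384·x^2 - 128·x^3)·Dx^3  (order 3).
h: a_k = -1, -127/2, -3/8, 8207/48, -35/128, -523343/3840, -231/1024, 33689567/645120, …
ICs: h(0) = -1, h′(0) = -127/2, h′′(0) = -3/4.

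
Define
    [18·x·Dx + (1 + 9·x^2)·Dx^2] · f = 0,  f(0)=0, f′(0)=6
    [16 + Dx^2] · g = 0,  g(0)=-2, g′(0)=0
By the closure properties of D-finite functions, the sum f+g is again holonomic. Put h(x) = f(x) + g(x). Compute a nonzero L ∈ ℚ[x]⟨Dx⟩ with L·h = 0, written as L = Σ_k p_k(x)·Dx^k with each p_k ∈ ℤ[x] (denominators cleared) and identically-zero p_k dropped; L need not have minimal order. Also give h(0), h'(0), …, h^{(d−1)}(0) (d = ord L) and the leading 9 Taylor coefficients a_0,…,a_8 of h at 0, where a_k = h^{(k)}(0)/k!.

L = (-13248·x + 181440·x^3 + 186624·x^5)·Dx + (-16 + 6048·x^2 + 66096·x^4 + 93312·x^6)·Dx^2 + (-828·x + 11340·x^3 + 11664·x^5)·Dx^3 + (-1 + 378·x^2 + 4131·x^4 + 5832·x^6)·Dx^4  (order 4).
h: a_k = -2, 6, 16, -18, -64/3, 486/5, 512/45, -4374/7, -1024/315, …
ICs: h(0) = -2, h′(0) = 6, h′′(0) = 32, h′′′(0) = -108.

f: a_k = 0, 6, 0, -18, 0, 486/5, 0, -4374/7, 0, …
g: a_k = -2, 0, 16, 0, -64/3, 0, 512/45, 0, -1024/315, …
Weyl lclm of L_f,L_g ⇒ L₀ (ord ≤ 4).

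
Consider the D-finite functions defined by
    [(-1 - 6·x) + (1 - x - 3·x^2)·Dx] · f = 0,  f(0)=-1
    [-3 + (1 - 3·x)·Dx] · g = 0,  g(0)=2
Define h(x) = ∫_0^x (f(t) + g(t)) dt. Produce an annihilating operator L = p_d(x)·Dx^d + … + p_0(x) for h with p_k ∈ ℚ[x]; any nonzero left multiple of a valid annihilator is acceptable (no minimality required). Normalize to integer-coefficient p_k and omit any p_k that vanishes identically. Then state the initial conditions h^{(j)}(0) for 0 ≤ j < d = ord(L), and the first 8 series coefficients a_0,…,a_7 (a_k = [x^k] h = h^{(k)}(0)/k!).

L = (6 - 108·x + 162·x^2 - 162·x^3)·Dx + (10 - 6·x - 108·x^2 + 270·x^3 - 324·x^4)·Dx^2 + (-2 + 14·x - 33·x^2 + 18·x^3 + 54·x^4 - 81·x^5)·Dx^3  (order 3).
h: a_k = 0, 1, 5/2, 14/3, 47/4, 143/5, 223/3, 1361/7, …
ICs: h(0) = 0, h′(0) = 1, h′′(0) = 5.

f: a_k = -1, -1, -4, -7, -19, -40, -97, -217, …
g: a_k = 2, 6, 18, 54, 162, 486, 1458, 4374, …
Sum ⇒ L₀ = lclm(L_f,L_g) in ℚ(x)⟨Dx⟩.
h=∫h₀ ⇒ L = L₀·Dx.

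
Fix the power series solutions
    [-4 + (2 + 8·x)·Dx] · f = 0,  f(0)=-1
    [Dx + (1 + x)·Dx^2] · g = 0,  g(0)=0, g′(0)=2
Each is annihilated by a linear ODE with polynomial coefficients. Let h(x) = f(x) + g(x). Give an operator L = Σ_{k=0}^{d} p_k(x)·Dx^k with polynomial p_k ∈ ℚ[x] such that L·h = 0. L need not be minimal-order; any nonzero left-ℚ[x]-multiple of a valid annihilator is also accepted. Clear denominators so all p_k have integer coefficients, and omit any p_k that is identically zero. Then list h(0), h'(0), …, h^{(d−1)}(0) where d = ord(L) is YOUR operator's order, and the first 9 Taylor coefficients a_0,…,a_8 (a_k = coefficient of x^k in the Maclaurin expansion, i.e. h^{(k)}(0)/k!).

f: a_k = -1, -2, 2, -4, 10, -28, 84, -264, 858, …
g: a_k = 0, 2, -1, 2/3, -1/2, 2/5, -1/3, 2/7, -1/4, …
Weyl lclm of L_f,L_g ⇒ L₀ (ord ≤ 3).
L = (-8 + 4·x)·Dx + (-10 - 8·x + 20·x^2)·Dx^2 + (-1 - 3·x + 6·x^2 + 8·x^3)·Dx^3  (order 3).
h: a_k = -1, 0, 1, -10/3, 19/2, -138/5, 251/3, -1846/7, 3431/4, …
ICs: h(0) = -1, h′(0) = 0, h′′(0) = 2.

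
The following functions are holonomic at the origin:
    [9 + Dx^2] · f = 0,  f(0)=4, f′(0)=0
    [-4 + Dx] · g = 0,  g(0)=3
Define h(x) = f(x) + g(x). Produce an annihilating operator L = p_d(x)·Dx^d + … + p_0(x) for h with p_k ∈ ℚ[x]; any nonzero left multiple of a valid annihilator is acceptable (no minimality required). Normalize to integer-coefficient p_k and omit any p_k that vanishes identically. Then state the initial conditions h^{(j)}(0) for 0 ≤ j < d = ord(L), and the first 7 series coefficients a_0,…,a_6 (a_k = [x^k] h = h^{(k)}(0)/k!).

L = -36 + 9·Dx - 4·Dx^2 + Dx^3  (order 3).
h: a_k = 7, 12, 6, 32, 91/2, 128/5, 781/60, …
ICs: h(0) = 7, h′(0) = 12, h′′(0) = 12.

f: a_k = 4, 0, -18, 0, 27/2, 0, -81/20, …
g: a_k = 3, 12, 24, 32, 32, 128/5, 256/15, …
f+g: L₀ = lclm(L_f,L_g), ord ≤ 2+1.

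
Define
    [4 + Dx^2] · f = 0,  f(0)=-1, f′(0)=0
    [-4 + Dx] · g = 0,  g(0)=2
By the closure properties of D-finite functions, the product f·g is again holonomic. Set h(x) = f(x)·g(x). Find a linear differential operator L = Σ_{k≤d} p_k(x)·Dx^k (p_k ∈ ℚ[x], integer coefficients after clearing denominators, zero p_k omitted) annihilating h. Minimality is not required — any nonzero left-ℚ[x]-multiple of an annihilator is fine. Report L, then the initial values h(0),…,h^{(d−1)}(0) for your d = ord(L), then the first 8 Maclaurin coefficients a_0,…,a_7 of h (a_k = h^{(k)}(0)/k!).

L = 20 - 8·Dx + Dx^2  (order 2).
h: a_k = -2, -8, -12, -16/3, 28/3, 304/15, 104/5, 4448/315, …
ICs: h(0) = -2, h′(0) = -8.

f: a_k = -1, 0, 2, 0, -2/3, 0, 4/45, 0, …
g: a_k = 2, 8, 16, 64/3, 64/3, 256/15, 512/45, 2048/315, …
h₀=f·g: eliminate ⇒ L₀, order ≤ 2·1.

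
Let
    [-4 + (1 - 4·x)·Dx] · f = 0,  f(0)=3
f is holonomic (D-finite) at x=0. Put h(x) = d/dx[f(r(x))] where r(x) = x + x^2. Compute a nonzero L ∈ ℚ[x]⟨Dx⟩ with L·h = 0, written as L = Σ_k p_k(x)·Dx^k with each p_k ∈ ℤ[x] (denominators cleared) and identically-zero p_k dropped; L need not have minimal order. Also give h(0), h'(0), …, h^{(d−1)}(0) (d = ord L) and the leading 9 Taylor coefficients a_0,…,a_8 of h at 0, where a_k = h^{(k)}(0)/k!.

L = (10 + 24·x + 24·x^2) + (-1 + 2·x + 12·x^2 + 8·x^3)·Dx  (order 1).
h: a_k = 12, 120, 864, 5568, 33600, 194688, 1096704, 6051840, 32873472, …
ICs: h(0) = 12.

f: a_k = 3, 12, 48, 192, 768, 3072, 12288, 49152, 196608, …
Substitute x→r, Dx→(1/r')Dx; clear ⇒ L₀.
h₀' ⇒ L via d/dx closure of L₀.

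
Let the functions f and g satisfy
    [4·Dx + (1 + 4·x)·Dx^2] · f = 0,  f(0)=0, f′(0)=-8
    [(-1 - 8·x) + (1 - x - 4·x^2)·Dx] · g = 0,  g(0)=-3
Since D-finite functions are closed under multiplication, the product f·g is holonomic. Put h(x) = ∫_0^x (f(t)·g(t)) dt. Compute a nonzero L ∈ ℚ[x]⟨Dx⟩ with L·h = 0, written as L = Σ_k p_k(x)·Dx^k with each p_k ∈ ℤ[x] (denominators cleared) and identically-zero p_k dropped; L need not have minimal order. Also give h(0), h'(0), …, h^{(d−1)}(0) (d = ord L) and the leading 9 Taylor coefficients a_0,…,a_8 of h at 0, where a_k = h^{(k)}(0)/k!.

L = (12 + 64·x)·Dx + (-2 + 28·x + 80·x^2)·Dx^2 + (-1 - 3·x + 8·x^2 + 16·x^3)·Dx^3  (order 3).
h: a_k = 0, 0, 12, -8, 50, -56, 4372/15, -17336/35, 15375/7, …
ICs: h(0) = 0, h′(0) = 0, h′′(0) = 24.

f: a_k = 0, -8, 16, -128/3, 128, -2048/5, 4096/3, -32768/7, 16384, …
g: a_k = -3, -3, -15, -27, -87, -195, -543, -1323, -3495, …
L₀ := L_f ⊗_s L_g (sym. prod.), ord ≤ 2.
h=∫₀ˣh₀: take L = L₀·Dx.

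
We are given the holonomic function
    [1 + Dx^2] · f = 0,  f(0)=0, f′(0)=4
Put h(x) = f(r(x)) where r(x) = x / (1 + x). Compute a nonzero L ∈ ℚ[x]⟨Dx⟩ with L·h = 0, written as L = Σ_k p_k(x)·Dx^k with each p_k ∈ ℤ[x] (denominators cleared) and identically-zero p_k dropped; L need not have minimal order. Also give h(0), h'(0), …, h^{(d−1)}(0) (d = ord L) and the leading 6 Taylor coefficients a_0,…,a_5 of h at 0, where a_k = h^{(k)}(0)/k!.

f: a_k = 0, 4, 0, -2/3, 0, 1/30, …
Substitute x→r, Dx→(1/r')Dx; clear ⇒ L₀.
L = 1 + (2 + 6·x + 6·x^2 + 2·x^3)·Dx + (1 + 4·x + 6·x^2 + 4·x^3 + x^4)·Dx^2  (order 2).
h: a_k = 0, 4, -4, 10/3, -2, 1/30, …
ICs: h(0) = 0, h′(0) = 4.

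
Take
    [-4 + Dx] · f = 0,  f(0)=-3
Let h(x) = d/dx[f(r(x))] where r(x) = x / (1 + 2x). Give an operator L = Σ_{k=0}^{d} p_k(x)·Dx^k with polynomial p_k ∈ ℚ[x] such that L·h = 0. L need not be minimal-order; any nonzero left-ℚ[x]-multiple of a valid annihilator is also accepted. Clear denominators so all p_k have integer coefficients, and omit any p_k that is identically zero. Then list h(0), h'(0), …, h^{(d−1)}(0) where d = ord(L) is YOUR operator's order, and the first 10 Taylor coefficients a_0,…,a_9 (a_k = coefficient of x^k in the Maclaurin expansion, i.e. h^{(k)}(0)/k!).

f: a_k = -3, -12, -24, -32, -32, -128/5, -256/15, -1024/105, -512/105, -2048/945, …
Substitute x→r, Dx→(1/r')Dx; clear ⇒ L₀.
h=h₀': d/dx-closure on L₀ ⇒ L.
L = -8·x + (-1 - 4·x - 4·x^2)·Dx  (order 1).
h: a_k = -12, 0, 48, -128, 192, -512/5, -1280/3, 65536/35, -72704/15, 9207808/945, …
ICs: h(0) = -12.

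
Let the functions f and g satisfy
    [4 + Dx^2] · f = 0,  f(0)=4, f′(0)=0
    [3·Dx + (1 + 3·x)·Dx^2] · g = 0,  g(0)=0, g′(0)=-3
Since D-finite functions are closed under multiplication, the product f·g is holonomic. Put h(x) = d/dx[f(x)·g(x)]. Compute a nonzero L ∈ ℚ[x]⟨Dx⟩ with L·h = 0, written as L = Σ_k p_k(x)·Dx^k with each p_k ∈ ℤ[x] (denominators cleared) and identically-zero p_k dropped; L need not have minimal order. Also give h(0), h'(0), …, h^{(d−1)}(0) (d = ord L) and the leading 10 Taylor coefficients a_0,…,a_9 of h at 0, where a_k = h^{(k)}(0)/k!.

L = (-21880 - 49536·x - 195264·x^2 - 252288·x^3 + 225504·x^4 + 746496·x^5 + 373248·x^6) + (-9384 - 44856·x - 47520·x^2 + 90720·x^3 + 311040·x^4 + 186624·x^5)·Dx + (-6026 - 16344·x - 53892·x^2 - 32832·x^3 + 182736·x^4 + 373248·x^5 + 186624·x^6)·Dx^2 + (-2346 - 11214·x - 11880·x^2 + 22680·x^3 + 77760·x^4 + 46656·x^5)·Dx^3 + (-139 - 990·x - 1269·x^2 + 7560·x^3 + 31590·x^4 + 46656·x^5 + 23328·x^6)·Dx^4  (order 4).
h: a_k = -12, 36, -36, 180, -652, 2016, -92804/15, 94436/5, -401628/7, 1216286/7, …
ICs: h(0) = -12, h′(0) = 36, h′′(0) = -72, h′′′(0) = 1080.

f: a_k = 4, 0, -8, 0, 8/3, 0, -16/45, 0, 8/315, 0, …
g: a_k = 0, -3, 9/2, -9, 81/4, -243/5, 243/2, -2187/7, 6561/8, -2187, …
Sym-product of L_f,L_g gives L₀ (≤ ord 4).
Derive L from L₀ (diff closure).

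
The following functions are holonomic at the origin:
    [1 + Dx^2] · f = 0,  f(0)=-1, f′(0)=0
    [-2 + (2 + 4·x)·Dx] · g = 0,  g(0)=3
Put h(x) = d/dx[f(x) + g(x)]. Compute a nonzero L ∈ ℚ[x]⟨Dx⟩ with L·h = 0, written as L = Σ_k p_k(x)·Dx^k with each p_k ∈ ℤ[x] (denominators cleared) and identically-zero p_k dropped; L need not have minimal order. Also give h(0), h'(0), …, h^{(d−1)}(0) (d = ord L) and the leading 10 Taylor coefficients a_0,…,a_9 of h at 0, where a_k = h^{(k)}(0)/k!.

f: a_k = -1, 0, 1/2, 0, -1/24, 0, 1/720, 0, -1/40320, 0, …
g: a_k = 3, 3, -3/2, 3/2, -15/8, 21/8, -63/16, 99/16, -1287/128, 2145/128, …
Sum ⇒ L₀ = lclm(L_f,L_g) in ℚ(x)⟨Dx⟩.
Differentiate: ansatz ord ≤ ord L₀ ⇒ L.
L = (-4 - x - x^2) + (-1 - 3·x - 3·x^2 - 2·x^3)·Dx + (-4 - x - x^2)·Dx^2 + (-1 - 3·x - 3·x^2 - 2·x^3)·Dx^3  (order 3).
h: a_k = 3, -2, 9/2, -23/3, 105/8, -1417/60, 693/16, -202703/2520, 19305/128, -51689137/181440, …
ICs: h(0) = 3, h′(0) = -2, h′′(0) = 9.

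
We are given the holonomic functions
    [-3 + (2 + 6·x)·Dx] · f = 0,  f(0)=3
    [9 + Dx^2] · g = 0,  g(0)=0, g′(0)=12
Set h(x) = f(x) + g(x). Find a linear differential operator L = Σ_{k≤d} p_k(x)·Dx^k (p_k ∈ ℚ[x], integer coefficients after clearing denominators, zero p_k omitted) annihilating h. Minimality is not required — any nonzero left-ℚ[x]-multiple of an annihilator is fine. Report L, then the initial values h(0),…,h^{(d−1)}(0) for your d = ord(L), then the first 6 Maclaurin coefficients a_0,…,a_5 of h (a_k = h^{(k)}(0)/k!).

L = (-63 - 216·x - 324·x^2) + (18 + 198·x + 648·x^2 + 648·x^3)·Dx + (-7 - 24·x - 36·x^2)·Dx^2 + (2 + 22·x + 72·x^2 + 72·x^3)·Dx^3  (order 3).
h: a_k = 3, 33/2, -27/8, -207/16, -1215/128, 35883/1280, …
ICs: h(0) = 3, h′(0) = 33/2, h′′(0) = -27/4.

f: a_k = 3, 9/2, -27/8, 81/16, -1215/128, 5103/256, …
g: a_k = 0, 12, 0, -18, 0, 81/10, …
L₀ := lclm(L_f,L_g); ord L₀ ≤ 1+2.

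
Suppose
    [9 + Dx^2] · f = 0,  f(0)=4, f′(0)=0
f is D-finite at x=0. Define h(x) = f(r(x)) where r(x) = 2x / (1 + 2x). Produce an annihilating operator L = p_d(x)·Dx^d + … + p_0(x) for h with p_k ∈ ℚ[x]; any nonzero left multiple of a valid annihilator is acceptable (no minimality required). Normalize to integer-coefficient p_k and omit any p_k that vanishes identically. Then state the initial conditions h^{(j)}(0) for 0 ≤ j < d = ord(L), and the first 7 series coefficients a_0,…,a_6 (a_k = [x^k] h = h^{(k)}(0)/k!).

f: a_k = 4, 0, -18, 0, 27/2, 0, -81/20, …
f∘r: x↦r, Dx↦Dx/r' in L_f ⇒ L₀.
L = 36 + (4 + 24·x + 48·x^2 + 32·x^3)·Dx + (1 + 8·x + 24·x^2 + 32·x^3 + 16·x^4)·Dx^2  (order 2).
h: a_k = 4, 0, -72, 288, -648, 576, 13104/5, …
ICs: h(0) = 4, h′(0) = 0.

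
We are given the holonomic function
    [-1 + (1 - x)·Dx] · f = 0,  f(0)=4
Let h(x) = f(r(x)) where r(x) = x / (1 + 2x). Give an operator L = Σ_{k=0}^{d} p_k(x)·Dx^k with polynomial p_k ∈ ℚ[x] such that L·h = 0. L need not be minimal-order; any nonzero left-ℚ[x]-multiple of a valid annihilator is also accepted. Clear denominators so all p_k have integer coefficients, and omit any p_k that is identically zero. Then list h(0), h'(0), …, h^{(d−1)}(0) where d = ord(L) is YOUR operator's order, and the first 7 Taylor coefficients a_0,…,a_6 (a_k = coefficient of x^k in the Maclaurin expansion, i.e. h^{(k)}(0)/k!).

f: a_k = 4, 4, 4, 4, 4, 4, 4, …
Substitute x→r, Dx→(1/r')Dx; clear ⇒ L₀.
L = -1 + (1 + 3·x + 2·x^2)·Dx  (order 1).
h: a_k = 4, 4, -4, 4, -4, 4, -4, …
ICs: h(0) = 4.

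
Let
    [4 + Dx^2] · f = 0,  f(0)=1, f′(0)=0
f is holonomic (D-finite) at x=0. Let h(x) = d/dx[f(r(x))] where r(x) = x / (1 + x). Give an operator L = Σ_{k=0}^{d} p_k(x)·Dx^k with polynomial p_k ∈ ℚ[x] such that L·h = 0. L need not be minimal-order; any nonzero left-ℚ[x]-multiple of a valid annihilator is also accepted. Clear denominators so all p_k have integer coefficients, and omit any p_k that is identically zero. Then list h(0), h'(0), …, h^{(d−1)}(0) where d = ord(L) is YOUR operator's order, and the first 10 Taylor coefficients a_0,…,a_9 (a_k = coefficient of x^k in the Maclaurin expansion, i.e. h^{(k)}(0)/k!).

L = (10 + 12·x + 6·x^2) + (6 + 18·x + 18·x^2 + 6·x^3)·Dx + (1 + 4·x + 6·x^2 + 4·x^3 + x^4)·Dx^2  (order 2).
h: a_k = 0, -4, 12, -64/3, 80/3, -308/15, -28/5, 18832/315, -5168/35, 766252/2835, …
ICs: h(0) = 0, h′(0) = -4.

f: a_k = 1, 0, -2, 0, 2/3, 0, -4/45, 0, 2/315, 0, …
f∘r: x↦r, Dx↦Dx/r' in L_f ⇒ L₀.
Differentiate: ansatz ord ≤ ord L₀ ⇒ L.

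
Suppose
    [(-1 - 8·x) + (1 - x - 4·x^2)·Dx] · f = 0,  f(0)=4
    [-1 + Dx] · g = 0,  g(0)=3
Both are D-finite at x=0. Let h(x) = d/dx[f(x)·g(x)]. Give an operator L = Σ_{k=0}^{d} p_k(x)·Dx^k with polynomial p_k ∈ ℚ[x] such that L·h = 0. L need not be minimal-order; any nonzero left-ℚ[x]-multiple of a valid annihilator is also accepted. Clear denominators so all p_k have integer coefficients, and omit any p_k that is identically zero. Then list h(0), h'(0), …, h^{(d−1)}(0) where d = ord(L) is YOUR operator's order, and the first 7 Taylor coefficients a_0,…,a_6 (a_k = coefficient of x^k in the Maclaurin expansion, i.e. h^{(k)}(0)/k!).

L = (13 + 36·x + 65·x^2 - 56·x^3 + 16·x^4) + (-2 - 5·x + 19·x^2 + 24·x^3 - 16·x^4)·Dx  (order 1).
h: a_k = 24, 156, 528, 1954, 5963, 188797/10, 831287/15, …
ICs: h(0) = 24.

f: a_k = 4, 4, 20, 36, 116, 260, 724, …
g: a_k = 3, 3, 3/2, 1/2, 1/8, 1/40, 1/240, …
h₀=f·g: eliminate ⇒ L₀, order ≤ 1·1.
h=h₀': d/dx-closure on L₀ ⇒ L.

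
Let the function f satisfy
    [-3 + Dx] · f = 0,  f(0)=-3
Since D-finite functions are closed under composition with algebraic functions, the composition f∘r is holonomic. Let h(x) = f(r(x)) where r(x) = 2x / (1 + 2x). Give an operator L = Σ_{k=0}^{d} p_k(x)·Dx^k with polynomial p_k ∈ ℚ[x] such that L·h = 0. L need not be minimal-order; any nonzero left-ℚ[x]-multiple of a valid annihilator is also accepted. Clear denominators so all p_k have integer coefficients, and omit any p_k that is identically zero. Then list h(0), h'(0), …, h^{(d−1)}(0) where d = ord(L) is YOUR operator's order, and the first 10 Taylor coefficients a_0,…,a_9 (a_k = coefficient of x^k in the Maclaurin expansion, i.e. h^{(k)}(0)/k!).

L = -6 + (1 + 4·x + 4·x^2)·Dx  (order 1).
h: a_k = -3, -18, -18, 36, -18, -252/5, 828/5, -9864/35, 9738/35, 2556/35, …
ICs: h(0) = -3.

f: a_k = -3, -9, -27/2, -27/2, -81/8, -243/40, -243/80, -729/560, -2187/4480, -729/4480, …
Change of var in L_f (x↦r) gives L₀.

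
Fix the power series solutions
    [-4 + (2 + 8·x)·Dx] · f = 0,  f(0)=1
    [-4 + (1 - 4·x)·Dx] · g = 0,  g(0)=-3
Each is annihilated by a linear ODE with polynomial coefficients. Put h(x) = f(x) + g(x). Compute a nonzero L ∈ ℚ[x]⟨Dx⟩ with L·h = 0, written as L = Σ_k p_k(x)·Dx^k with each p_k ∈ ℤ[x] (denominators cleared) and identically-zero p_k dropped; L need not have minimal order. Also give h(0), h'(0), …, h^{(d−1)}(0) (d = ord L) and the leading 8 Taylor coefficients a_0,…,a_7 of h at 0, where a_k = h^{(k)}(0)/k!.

f: a_k = 1, 2, -2, 4, -10, 28, -84, 264, …
g: a_k = -3, -12, -48, -192, -768, -3072, -12288, -49152, …
Sum ⇒ L₀ = lclm(L_f,L_g) in ℚ(x)⟨Dx⟩.
L = (40 + 96·x) + (-18 - 112·x - 288·x^2)·Dx + (1 + 12·x - 16·x^2 - 192·x^3)·Dx^2  (order 2).
h: a_k = -2, -10, -50, -188, -778, -3044, -12372, -48888, …
ICs: h(0) = -2, h′(0) = -10.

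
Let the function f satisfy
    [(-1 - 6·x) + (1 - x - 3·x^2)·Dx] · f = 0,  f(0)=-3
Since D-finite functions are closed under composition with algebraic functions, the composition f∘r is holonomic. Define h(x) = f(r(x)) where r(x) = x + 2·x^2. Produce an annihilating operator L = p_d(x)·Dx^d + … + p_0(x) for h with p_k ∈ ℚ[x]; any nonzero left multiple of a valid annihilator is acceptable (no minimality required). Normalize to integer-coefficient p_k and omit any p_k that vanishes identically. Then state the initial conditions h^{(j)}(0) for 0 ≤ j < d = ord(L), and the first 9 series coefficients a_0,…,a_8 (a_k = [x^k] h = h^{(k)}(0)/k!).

L = (1 + 10·x + 36·x^2 + 48·x^3) + (-1 + x + 5·x^2 + 12·x^3 + 12·x^4)·Dx  (order 1).
h: a_k = -3, -3, -18, -69, -231, -828, -3027, -10767, -38610, …
ICs: h(0) = -3.

f: a_k = -3, -3, -12, -21, -57, -120, -291, -651, -1524, …
Change of var in L_f (x↦r) gives L₀.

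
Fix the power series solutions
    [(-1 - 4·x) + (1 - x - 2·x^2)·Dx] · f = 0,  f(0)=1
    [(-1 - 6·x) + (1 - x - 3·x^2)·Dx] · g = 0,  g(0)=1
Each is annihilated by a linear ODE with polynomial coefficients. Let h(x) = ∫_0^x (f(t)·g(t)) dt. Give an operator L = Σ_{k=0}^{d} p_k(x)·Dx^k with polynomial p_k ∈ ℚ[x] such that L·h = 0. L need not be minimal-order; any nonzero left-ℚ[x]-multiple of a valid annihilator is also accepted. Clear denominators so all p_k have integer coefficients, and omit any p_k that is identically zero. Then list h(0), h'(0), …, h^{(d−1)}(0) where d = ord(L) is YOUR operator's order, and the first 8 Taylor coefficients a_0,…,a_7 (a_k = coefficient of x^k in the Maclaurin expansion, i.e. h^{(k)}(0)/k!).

f: a_k = 1, 1, 3, 5, 11, 21, 43, 85, …
g: a_k = 1, 1, 4, 7, 19, 40, 97, 217, …
h₀=f·g: eliminate ⇒ L₀, order ≤ 1·1.
h=∫h₀ ⇒ L = L₀·Dx.
L = (-2 - 8·x + 15·x^2 + 24·x^3)·Dx + (1 - 2·x - 4·x^2 + 5·x^3 + 6·x^4)·Dx^2  (order 2).
h: a_k = 0, 1, 1, 8/3, 19/4, 54/5, 22, 337/7, …
ICs: h(0) = 0, h′(0) = 1.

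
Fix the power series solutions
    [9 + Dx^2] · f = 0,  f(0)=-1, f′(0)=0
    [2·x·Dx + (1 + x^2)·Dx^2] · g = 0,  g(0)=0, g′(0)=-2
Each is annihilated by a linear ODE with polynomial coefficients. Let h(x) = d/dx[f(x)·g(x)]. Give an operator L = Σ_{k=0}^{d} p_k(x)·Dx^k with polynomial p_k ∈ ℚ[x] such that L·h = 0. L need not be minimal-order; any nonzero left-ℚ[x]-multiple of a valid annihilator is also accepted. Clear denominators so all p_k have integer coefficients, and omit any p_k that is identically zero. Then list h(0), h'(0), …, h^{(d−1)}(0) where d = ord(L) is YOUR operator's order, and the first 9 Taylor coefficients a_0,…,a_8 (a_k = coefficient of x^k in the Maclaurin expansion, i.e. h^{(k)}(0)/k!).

f: a_k = -1, 0, 9/2, 0, -27/8, 0, 81/80, 0, -729/4480, …
g: a_k = 0, -2, 0, 2/3, 0, -2/5, 0, 2/7, 0, …
Sym-product of L_f,L_g gives L₀ (≤ ord 4).
Derive L from L₀ (diff closure).
L = (20358 + 86886·x^2 + 157437·x^4 + 155520·x^6 + 96228·x^8 + 36450·x^10 + 6561·x^12) + (6372·x + 25596·x^3 + 39960·x^5 + 32400·x^7 + 14580·x^9 + 2916·x^11)·Dx + (3432 + 15828·x^2 + 31110·x^4 + 33588·x^6 + 22032·x^8 + 8424·x^10 + 1458·x^12)·Dx^2 + (708·x + 2844·x^3 + 4440·x^5 + 3600·x^7 + 1620·x^9 + 324·x^11)·Dx^3 + (130 + 686·x^2 + 1513·x^4 + 1812·x^6 + 1260·x^8 + 486·x^10 + 81·x^12)·Dx^4  (order 4).
h: a_k = 2, 0, -29, 0, 203/4, 0, -1781/40, 0, 15557/448, …
ICs: h(0) = 2, h′(0) = 0, h′′(0) = -58, h′′′(0) = 0.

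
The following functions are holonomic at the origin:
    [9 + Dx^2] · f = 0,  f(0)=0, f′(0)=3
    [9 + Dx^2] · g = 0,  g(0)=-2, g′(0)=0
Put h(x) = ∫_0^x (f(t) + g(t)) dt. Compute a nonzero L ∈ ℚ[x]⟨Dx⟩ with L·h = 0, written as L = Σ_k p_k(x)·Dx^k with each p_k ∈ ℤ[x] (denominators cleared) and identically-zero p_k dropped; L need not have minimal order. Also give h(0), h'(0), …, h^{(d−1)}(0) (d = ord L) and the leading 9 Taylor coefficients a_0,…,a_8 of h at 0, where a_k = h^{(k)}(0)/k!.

L = 9·Dx + Dx^3  (order 3).
h: a_k = 0, -2, 3/2, 3, -9/8, -27/20, 27/80, 81/280, -243/4480, …
ICs: h(0) = 0, h′(0) = -2, h′′(0) = 3.

f: a_k = 0, 3, 0, -9/2, 0, 81/40, 0, -243/560, 0, …
g: a_k = -2, 0, 9, 0, -27/4, 0, 81/40, 0, -729/2240, …
L₀ := lclm(L_f,L_g); ord L₀ ≤ 2+2.
h=∫h₀ ⇒ L = L₀·Dx.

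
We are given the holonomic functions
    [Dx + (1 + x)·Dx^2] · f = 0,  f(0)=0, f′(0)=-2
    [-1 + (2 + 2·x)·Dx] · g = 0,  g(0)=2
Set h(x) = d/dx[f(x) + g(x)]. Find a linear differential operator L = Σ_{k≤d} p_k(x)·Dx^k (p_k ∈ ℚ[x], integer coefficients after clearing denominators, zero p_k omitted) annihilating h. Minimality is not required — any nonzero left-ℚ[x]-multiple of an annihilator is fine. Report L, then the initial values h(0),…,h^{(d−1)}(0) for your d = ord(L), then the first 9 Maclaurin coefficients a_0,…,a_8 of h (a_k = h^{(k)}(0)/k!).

f: a_k = 0, -2, 1, -2/3, 1/2, -2/5, 1/3, -2/7, 1/4, …
g: a_k = 2, 1, -1/4, 1/8, -5/64, 7/128, -21/512, 33/1024, -429/16384, …
L₀ := lclm(L_f,L_g); ord L₀ ≤ 2+1.
Differentiate: ansatz ord ≤ ord L₀ ⇒ L.
L = 1 + (5 + 5·x)·Dx + (2 + 4·x + 2·x^2)·Dx^2  (order 2).
h: a_k = -1, 3/2, -13/8, 27/16, -221/128, 449/256, -1817/1024, 3667/2048, -59101/32768, …
ICs: h(0) = -1, h′(0) = 3/2.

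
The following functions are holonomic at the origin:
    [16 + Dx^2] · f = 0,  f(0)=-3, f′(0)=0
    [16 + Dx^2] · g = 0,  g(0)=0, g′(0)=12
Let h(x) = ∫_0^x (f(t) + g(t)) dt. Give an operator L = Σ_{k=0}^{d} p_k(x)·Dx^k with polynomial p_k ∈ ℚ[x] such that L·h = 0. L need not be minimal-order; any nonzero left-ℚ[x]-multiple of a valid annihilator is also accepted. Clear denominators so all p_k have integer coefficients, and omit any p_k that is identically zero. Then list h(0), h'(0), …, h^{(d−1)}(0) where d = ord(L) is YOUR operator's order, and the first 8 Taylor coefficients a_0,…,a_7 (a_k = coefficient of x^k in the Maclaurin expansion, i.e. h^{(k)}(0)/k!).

L = 16·Dx + Dx^3  (order 3).
h: a_k = 0, -3, 6, 8, -8, -32/5, 64/15, 256/105, …
ICs: h(0) = 0, h′(0) = -3, h′′(0) = 12.

f: a_k = -3, 0, 24, 0, -32, 0, 256/15, 0, …
g: a_k = 0, 12, 0, -32, 0, 128/5, 0, -1024/105, …
Weyl lclm of L_f,L_g ⇒ L₀ (ord ≤ 4).
Integrate: L := L₀·Dx.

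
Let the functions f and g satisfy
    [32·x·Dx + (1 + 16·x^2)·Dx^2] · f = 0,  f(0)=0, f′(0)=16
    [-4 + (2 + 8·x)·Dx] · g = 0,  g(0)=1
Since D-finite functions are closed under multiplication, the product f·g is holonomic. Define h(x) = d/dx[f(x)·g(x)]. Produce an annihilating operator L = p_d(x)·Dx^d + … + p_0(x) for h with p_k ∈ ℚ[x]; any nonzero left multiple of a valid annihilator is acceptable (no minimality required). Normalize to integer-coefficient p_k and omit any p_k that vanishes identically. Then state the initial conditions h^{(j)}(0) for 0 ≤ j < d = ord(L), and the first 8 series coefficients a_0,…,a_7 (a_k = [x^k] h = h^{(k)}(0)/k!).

L = (20 + 640·x + 128·x^2 - 6144·x^3 - 3072·x^4) + (28 + 336·x + 1152·x^2 - 3584·x^3 - 21504·x^4 - 12288·x^5)·Dx + (3 + 8·x - 48·x^2 - 256·x^3 - 1792·x^4 - 6144·x^5 - 4096·x^6)·Dx^2  (order 2).
h: a_k = 16, 64, -352, -1280/3, 12448/3, 52352/5, -1206592/15, -11435008/105, …
ICs: h(0) = 16, h′(0) = 64.

f: a_k = 0, 16, 0, -256/3, 0, 4096/5, 0, -65536/7, …
g: a_k = 1, 2, -2, 4, -10, 28, -84, 264, …
Product ⇒ symmetric product L₀, ord ≤ 2.
Derive L from L₀ (diff closure).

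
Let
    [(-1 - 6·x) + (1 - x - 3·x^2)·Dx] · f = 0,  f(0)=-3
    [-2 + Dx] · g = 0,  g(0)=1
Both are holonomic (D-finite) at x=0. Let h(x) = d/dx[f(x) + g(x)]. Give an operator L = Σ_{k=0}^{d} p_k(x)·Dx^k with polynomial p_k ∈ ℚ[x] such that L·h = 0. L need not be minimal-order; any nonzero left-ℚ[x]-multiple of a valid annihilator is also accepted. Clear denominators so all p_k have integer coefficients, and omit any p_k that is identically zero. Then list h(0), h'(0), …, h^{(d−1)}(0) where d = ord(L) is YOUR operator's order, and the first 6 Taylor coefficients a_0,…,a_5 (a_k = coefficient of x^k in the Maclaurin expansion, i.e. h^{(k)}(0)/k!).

L = (26 + 268·x + 300·x^2 + 864·x^3 + 324·x^4) + (-19 - 136·x - 196·x^2 - 372·x^3 + 90·x^4 + 108·x^5)·Dx + (3 + x + 23·x^2 - 30·x^3 - 126·x^4 - 54·x^5)·Dx^2  (order 2).
h: a_k = -1, -20, -59, -676/3, -1796/3, -26182/15, …
ICs: h(0) = -1, h′(0) = -20.

f: a_k = -3, -3, -12, -21, -57, -120, …
g: a_k = 1, 2, 2, 4/3, 2/3, 4/15, …
h₀=f+g: left-lcm gives L₀, ord ≤ 2.
Differentiate: ansatz ord ≤ ord L₀ ⇒ L.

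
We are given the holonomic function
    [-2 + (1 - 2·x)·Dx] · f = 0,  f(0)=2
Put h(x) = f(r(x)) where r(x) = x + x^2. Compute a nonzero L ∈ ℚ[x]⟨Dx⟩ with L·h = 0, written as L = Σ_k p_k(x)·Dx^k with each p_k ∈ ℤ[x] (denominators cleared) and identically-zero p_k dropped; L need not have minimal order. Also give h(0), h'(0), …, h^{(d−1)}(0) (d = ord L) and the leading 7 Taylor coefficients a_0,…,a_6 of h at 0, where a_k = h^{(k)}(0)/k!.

f: a_k = 2, 4, 8, 16, 32, 64, 128, …
Substitute x→r, Dx→(1/r')Dx; clear ⇒ L₀.
L = (2 + 4·x) + (-1 + 2·x + 2·x^2)·Dx  (order 1).
h: a_k = 2, 4, 12, 32, 88, 240, 656, …
ICs: h(0) = 2.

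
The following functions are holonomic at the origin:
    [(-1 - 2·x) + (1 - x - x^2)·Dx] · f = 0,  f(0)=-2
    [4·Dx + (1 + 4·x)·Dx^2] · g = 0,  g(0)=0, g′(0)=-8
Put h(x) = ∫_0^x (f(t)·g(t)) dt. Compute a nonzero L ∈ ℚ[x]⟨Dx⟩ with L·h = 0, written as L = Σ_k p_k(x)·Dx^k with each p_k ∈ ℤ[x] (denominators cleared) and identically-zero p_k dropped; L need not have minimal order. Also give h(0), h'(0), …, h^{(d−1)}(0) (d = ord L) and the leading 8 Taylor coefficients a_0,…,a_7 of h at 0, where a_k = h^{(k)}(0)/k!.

L = (6 + 16·x)·Dx + (-2 + 16·x + 20·x^2)·Dx^2 + (-1 - 3·x + 5·x^2 + 4·x^3)·Dx^3  (order 3).
h: a_k = 0, 0, 8, -16/3, 64/3, -112/3, 5384/45, -32992/105, …
ICs: h(0) = 0, h′(0) = 0, h′′(0) = 16.

f: a_k = -2, -2, -4, -6, -10, -16, -26, -42, …
g: a_k = 0, -8, 16, -128/3, 128, -2048/5, 4096/3, -32768/7, …
f·g: L₀ = L_f ⊗_s L_g, ord ≤ 1·2.
h=∫₀ˣh₀: take L = L₀·Dx.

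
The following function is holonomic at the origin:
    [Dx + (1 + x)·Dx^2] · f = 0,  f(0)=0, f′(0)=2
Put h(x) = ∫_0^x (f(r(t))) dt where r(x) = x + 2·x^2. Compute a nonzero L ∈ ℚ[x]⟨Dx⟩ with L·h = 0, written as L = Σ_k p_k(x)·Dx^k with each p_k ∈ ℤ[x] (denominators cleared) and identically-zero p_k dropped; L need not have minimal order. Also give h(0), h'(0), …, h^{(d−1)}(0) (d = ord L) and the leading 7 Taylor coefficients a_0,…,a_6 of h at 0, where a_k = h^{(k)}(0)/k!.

f: a_k = 0, 2, -1, 2/3, -1/2, 2/5, -1/3, …
Substitute x→r, Dx→(1/r')Dx; clear ⇒ L₀.
∫: right-multiply L₀ by Dx.
L = (-3 + 4·x + 8·x^2)·Dx^2 + (1 + 5·x + 6·x^2 + 8·x^3)·Dx^3  (order 3).
h: a_k = 0, 0, 1, 1, -5/6, -1/10, 11/15, …
ICs: h(0) = 0, h′(0) = 0, h′′(0) = 2.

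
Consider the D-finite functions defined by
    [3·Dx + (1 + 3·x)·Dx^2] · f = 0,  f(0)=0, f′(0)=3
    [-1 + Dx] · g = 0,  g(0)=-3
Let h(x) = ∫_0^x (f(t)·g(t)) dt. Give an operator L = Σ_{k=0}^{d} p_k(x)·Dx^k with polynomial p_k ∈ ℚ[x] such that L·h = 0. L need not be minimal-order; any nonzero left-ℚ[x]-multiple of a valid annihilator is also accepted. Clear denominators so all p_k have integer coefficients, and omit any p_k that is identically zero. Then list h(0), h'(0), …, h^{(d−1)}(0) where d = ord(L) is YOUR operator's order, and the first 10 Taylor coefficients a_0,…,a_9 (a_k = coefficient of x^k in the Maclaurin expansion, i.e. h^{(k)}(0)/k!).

L = (-2 + 3·x)·Dx + (1 - 6·x)·Dx^2 + (1 + 3·x)·Dx^3  (order 3).
h: a_k = 0, 0, -9/2, 3/2, -9/2, 39/5, -1289/80, 3921/112, -44561/560, 134669/720, …
ICs: h(0) = 0, h′(0) = 0, h′′(0) = -9.

f: a_k = 0, 3, -9/2, 9, -81/4, 243/5, -243/2, 2187/7, -6561/8, 2187, …
g: a_k = -3, -3, -3/2, -1/2, -1/8, -1/40, -1/240, -1/1680, -1/13440, -1/120960, …
f·g: L₀ = L_f ⊗_s L_g, ord ≤ 2·1.
Integrate: L := L₀·Dx.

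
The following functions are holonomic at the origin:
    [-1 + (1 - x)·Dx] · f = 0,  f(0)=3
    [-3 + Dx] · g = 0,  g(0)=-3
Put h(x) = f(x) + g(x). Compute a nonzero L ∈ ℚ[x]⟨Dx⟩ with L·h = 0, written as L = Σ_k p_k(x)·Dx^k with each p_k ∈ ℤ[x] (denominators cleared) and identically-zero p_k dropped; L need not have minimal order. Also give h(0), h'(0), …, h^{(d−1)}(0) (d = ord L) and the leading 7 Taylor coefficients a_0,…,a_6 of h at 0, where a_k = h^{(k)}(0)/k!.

L = (3 - 9·x) + (-7 + 18·x - 9·x^2)·Dx + (2 - 5·x + 3·x^2)·Dx^2  (order 2).
h: a_k = 0, -6, -21/2, -21/2, -57/8, -123/40, -3/80, …
ICs: h(0) = 0, h′(0) = -6.

f: a_k = 3, 3, 3, 3, 3, 3, 3, …
g: a_k = -3, -9, -27/2, -27/2, -81/8, -243/40, -243/80, …
Weyl lclm of L_f,L_g ⇒ L₀ (ord ≤ 2).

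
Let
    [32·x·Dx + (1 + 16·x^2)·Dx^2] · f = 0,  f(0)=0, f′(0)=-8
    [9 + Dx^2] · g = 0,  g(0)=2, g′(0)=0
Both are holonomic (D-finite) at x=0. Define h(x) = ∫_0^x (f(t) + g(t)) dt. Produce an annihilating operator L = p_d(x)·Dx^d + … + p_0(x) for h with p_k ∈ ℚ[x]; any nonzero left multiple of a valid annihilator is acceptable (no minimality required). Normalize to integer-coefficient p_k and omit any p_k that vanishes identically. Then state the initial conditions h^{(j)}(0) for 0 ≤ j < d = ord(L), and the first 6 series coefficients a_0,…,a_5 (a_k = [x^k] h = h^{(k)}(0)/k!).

L = (-52704·x + 967680·x^3 + 663552·x^5)·Dx^2 + (-207 + 13104·x^2 + 283392·x^4 + 331776·x^6)·Dx^3 + (-5856·x + 107520·x^3 + 73728·x^5)·Dx^4 + (-23 + 1456·x^2 + 31488·x^4 + 36864·x^6)·Dx^5  (order 5).
h: a_k = 0, 2, -4, -3, 32/3, 27/20, …
ICs: h(0) = 0, h′(0) = 2, h′′(0) = -8, h′′′(0) = -18, h′′′′(0) = 256.

f: a_k = 0, -8, 0, 128/3, 0, -2048/5, …
g: a_k = 2, 0, -9, 0, 27/4, 0, …
h₀=f+g: left-lcm gives L₀, ord ≤ 4.
Integrate: L := L₀·Dx.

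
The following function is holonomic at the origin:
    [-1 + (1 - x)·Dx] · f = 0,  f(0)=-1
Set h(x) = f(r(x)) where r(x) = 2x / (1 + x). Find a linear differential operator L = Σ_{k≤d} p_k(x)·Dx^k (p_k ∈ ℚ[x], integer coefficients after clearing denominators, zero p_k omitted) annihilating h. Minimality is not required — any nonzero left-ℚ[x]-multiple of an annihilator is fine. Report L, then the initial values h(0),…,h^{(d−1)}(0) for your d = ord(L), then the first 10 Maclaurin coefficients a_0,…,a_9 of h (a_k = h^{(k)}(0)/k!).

f: a_k = -1, -1, -1, -1, -1, -1, -1, -1, -1, -1, …
Substitute x→r, Dx→(1/r')Dx; clear ⇒ L₀.
L = 2 + (-1 + x^2)·Dx  (order 1).
h: a_k = -1, -2, -2, -2, -2, -2, -2, -2, -2, -2, …
ICs: h(0) = -1.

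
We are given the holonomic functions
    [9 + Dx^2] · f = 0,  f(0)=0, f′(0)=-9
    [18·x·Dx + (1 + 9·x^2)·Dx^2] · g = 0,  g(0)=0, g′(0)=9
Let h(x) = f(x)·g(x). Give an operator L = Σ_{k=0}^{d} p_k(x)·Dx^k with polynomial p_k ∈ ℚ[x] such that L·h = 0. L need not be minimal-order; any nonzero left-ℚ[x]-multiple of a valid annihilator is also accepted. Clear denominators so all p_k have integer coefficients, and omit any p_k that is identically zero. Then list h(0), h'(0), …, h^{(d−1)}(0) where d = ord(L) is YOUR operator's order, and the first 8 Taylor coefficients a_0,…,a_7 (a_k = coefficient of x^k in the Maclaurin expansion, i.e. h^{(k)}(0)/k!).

L = (810 + 18954·x^2 + 72171·x^4 + 236196·x^6 + 531441·x^8) + (972·x + 14580·x^3 + 78732·x^5 + 236196·x^7)·Dx + (108 + 2592·x^2 + 13122·x^4 + 52488·x^6 + 118098·x^8)·Dx^2 + (108·x + 1620·x^3 + 8748·x^5 + 26244·x^7)·Dx^3 + (2 + 54·x^2 + 567·x^4 + 2916·x^6 + 6561·x^8)·Dx^4  (order 4).
h: a_k = 0, 0, -81, 0, 729/2, 0, -13851/8, 0, …
ICs: h(0) = 0, h′(0) = 0, h′′(0) = -162, h′′′(0) = 0.

f: a_k = 0, -9, 0, 27/2, 0, -243/40, 0, 729/560, …
g: a_k = 0, 9, 0, -27, 0, 729/5, 0, -6561/7, …
L₀ := L_f ⊗_s L_g (sym. prod.), ord ≤ 4.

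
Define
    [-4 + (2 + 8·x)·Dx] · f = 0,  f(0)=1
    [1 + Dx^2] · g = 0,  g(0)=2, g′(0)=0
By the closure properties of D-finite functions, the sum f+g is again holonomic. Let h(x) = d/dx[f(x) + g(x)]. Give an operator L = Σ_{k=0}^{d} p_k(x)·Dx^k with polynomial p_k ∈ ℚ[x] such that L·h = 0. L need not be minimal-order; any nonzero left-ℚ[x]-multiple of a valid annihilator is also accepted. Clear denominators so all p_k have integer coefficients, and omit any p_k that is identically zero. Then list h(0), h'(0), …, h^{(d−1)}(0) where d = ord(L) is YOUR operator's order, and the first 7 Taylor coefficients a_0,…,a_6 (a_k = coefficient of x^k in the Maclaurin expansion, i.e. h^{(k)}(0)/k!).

f: a_k = 1, 2, -2, 4, -10, 28, -84, …
g: a_k = 2, 0, -1, 0, 1/12, 0, -1/360, …
Weyl lclm of L_f,L_g ⇒ L₀ (ord ≤ 3).
Differentiate: ansatz ord ≤ ord L₀ ⇒ L.
L = (-122 - 16·x - 32·x^2) + (-13 - 60·x - 48·x^2 - 64·x^3)·Dx + (-122 - 16·x - 32·x^2)·Dx^2 + (-13 - 60·x - 48·x^2 - 64·x^3)·Dx^3  (order 3).
h: a_k = 2, -6, 12, -119/3, 140, -30241/60, 1848, …
ICs: h(0) = 2, h′(0) = -6, h′′(0) = 24.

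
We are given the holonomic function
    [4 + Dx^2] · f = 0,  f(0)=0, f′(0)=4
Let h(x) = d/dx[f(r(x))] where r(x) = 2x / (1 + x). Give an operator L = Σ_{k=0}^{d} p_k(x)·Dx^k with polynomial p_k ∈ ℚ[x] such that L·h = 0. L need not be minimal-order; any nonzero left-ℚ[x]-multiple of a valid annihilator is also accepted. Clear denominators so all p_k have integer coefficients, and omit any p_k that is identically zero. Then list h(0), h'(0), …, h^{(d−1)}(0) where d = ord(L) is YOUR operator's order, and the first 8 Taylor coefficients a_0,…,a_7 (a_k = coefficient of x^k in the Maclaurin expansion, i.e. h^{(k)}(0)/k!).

f: a_k = 0, 4, 0, -8/3, 0, 8/15, 0, -16/315, …
Change of var in L_f (x↦r) gives L₀.
Differentiate: ansatz ord ≤ ord L₀ ⇒ L.
L = (22 + 12·x + 6·x^2) + (6 + 18·x + 18·x^2 + 6·x^3)·Dx + (1 + 4·x + 6·x^2 + 4·x^3 + x^4)·Dx^2  (order 2).
h: a_k = 8, -16, -40, 224, -1544/3, 720, -19688/45, -40256/45, …
ICs: h(0) = 8, h′(0) = -16.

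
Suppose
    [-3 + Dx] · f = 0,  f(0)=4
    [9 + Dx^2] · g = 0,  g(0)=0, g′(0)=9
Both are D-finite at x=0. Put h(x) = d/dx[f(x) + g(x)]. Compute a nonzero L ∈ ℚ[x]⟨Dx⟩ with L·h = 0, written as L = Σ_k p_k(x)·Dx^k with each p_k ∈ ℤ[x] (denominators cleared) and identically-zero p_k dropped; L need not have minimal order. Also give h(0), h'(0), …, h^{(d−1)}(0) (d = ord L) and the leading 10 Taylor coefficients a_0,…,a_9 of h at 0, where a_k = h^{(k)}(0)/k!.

L = 27 - 9·Dx + 3·Dx^2 - Dx^3  (order 3).
h: a_k = 21, 36, 27/2, 54, 567/8, 243/10, 243/80, 729/140, 2187/640, 729/1120, …
ICs: h(0) = 21, h′(0) = 36, h′′(0) = 27.

f: a_k = 4, 12, 18, 18, 27/2, 81/10, 81/20, 243/140, 729/1120, 243/1120, …
g: a_k = 0, 9, 0, -27/2, 0, 243/40, 0, -729/560, 0, 729/4480, …
L₀ := lclm(L_f,L_g); ord L₀ ≤ 1+2.
h₀' ⇒ L via d/dx closure of L₀.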